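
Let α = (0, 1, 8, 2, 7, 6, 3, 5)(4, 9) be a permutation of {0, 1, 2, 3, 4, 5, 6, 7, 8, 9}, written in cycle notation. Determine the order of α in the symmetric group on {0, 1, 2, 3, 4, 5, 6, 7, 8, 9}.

8

The cycle type of α is (8, 2).
The order is lcm(8, 2) = 8.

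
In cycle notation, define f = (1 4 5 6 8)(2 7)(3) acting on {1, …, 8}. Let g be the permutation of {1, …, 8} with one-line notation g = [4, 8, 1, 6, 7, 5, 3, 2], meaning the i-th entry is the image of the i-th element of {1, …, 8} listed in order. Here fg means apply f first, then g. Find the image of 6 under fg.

First apply f: f(6) = 8, then g(8) = 2. Thus (fg)(6) = 2.

2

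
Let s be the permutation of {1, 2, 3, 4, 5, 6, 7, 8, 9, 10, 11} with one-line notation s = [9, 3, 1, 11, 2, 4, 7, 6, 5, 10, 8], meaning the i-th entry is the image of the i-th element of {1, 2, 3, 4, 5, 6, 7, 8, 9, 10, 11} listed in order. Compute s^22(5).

3

Tracing 5 → 2 → … returns to 5 after 5 steps, so 5 lies in a 5-cycle (1 9 5 2 3).
On a 5-cycle, s^5 is the identity, so s^22 = s^2 there (22 ≡ 2 mod 5).
Stepping 2 places around the cycle: 5 → 2 → 3.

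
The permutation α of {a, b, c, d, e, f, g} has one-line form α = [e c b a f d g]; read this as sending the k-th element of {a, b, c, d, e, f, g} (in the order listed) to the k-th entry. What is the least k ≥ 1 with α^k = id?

Writing α as disjoint cycles, the cycle lengths are 4, 2, 1.
Since disjoint cycles commute, ord(α) = lcm(4, 2) = 4.

4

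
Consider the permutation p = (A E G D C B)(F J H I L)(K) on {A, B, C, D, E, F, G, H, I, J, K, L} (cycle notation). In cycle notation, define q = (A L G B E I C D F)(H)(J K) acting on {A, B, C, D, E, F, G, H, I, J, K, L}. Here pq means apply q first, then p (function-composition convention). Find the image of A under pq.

F

q(A) = L, then p(L) = F; composing gives (pq)(A) = F.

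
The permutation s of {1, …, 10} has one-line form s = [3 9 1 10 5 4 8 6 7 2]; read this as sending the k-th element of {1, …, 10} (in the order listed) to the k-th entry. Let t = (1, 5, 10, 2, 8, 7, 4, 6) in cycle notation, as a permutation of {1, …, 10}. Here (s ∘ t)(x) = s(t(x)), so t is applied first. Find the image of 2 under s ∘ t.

First apply t: t(2) = 8, then s(8) = 6. Thus (s ∘ t)(2) = 6.

6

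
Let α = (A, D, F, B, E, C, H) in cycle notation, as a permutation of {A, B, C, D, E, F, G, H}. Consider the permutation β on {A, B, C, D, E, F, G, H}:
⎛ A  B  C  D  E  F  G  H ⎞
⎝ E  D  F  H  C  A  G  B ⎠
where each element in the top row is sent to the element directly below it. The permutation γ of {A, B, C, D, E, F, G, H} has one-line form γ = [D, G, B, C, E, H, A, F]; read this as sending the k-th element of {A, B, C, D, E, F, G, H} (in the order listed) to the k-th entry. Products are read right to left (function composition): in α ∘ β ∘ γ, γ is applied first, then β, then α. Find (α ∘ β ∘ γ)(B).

Apply the permutations in order: γ(B) = G, then β(G) = G, then α(G) = G. So (α ∘ β ∘ γ)(B) = G.

G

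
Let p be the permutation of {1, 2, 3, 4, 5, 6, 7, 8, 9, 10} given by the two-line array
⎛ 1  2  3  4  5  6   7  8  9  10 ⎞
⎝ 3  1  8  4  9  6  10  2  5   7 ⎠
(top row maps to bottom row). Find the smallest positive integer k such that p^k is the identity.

4

Writing p as disjoint cycles, the cycle lengths are 4, 2, 2, 1, 1.
Since disjoint cycles commute, ord(p) = lcm(4, 2, 2) = 4.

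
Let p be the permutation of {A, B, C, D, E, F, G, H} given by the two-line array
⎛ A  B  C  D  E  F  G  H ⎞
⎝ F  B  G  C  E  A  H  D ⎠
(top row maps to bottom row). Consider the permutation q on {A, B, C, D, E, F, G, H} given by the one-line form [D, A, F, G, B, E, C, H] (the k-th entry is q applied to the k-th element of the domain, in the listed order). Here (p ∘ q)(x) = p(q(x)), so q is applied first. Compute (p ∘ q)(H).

First apply q: q(H) = H, then p(H) = D. Thus (p ∘ q)(H) = D.

D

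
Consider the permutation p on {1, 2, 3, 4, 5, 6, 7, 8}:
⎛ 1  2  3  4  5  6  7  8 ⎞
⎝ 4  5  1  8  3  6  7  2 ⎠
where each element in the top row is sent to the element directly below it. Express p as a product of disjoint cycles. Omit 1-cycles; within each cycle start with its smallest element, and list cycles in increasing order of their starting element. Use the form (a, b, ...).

Iterating p from 1 gives 1 → 4 → 8 → 2 → 5 → 3 → 1; that is the 6-cycle (1, 4, 8, 2, 5, 3).
Repeating from the next unused element and collecting all non-trivial cycles gives (1, 4, 8, 2, 5, 3).

(1, 4, 8, 2, 5, 3)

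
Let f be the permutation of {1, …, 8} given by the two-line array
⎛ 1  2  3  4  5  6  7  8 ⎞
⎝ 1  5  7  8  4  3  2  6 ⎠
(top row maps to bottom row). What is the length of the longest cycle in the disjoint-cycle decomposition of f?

7

Decomposing into disjoint cycles gives (2 5 4 8 6 3 7); the longest has length 7.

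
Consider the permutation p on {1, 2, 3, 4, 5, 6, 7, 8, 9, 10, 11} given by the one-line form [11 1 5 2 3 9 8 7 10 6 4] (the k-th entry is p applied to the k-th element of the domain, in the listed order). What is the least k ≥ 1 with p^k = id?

Writing p as disjoint cycles, the cycle lengths are 4, 3, 2, 2.
The order of p is the least common multiple of its cycle lengths: lcm(4, 3, 2, 2) = 12.

12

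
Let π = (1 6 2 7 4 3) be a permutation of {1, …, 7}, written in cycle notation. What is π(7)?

In the cycle (1 6 2 7 4 3), 7 is followed by 4, so π(7) = 4.

4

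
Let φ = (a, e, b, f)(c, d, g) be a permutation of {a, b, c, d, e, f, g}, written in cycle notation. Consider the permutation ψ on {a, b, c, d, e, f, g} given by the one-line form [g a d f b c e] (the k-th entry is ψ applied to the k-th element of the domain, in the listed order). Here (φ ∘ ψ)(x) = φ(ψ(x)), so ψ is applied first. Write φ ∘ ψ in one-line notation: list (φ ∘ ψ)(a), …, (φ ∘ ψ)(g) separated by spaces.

c e g a f d b

(φ ∘ ψ)(x) = φ(ψ(x)). Computing each image: φ(ψ(a)) = φ(g) = c, φ(ψ(b)) = φ(a) = e, φ(ψ(c)) = φ(d) = g, φ(ψ(d)) = φ(f) = a, φ(ψ(e)) = φ(b) = f, φ(ψ(f)) = φ(c) = d, φ(ψ(g)) = φ(e) = b.
Hence φ ∘ ψ = [c e g a f d b].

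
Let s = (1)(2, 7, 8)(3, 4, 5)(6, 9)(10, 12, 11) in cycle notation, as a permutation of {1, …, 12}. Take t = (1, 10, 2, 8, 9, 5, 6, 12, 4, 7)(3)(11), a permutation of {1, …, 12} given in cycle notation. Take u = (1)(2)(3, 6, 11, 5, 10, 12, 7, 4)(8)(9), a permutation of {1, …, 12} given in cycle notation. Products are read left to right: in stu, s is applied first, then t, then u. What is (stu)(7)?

Apply the permutations in order: s(7) = 8, then t(8) = 9, then u(9) = 9. So (stu)(7) = 9.

9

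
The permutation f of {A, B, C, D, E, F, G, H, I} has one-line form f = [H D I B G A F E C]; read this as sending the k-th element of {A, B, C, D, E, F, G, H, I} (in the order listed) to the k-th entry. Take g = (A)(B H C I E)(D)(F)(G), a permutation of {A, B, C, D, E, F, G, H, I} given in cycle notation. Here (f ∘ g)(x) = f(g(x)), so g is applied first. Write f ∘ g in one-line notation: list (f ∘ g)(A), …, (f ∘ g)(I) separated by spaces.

H E C B D A F I G

Chase each element through g then f: A → A → H; B → H → E; C → I → C; D → D → B; E → B → D; F → F → A; G → G → F; H → C → I; I → E → G.
Collecting the images, f ∘ g = [H E C B D A F I G].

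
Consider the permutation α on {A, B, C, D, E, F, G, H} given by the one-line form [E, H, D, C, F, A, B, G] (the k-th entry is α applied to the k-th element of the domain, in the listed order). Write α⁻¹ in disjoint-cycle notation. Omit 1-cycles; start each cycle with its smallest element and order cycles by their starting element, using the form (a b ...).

(A F E)(B G H)(C D)

The cycle decomposition of α is (A E F)(B H G)(C D).
Reversing each cycle (and rotating so the smallest element leads) gives α⁻¹ = (A F E)(B G H)(C D).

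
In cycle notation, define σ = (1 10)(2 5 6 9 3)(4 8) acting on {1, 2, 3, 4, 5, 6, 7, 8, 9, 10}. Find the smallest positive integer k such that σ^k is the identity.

10

The disjoint cycles have lengths 5, 2, 2, 1.
The order of σ is the least common multiple of its cycle lengths: lcm(5, 2, 2) = 10.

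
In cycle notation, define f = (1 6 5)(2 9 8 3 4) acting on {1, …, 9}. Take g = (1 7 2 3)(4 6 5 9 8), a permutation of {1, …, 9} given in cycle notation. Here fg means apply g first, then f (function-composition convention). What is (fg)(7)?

9

(fg)(7) = f(g(7)). g(7) = 2, then f(2) = 9. So (fg)(7) = 9.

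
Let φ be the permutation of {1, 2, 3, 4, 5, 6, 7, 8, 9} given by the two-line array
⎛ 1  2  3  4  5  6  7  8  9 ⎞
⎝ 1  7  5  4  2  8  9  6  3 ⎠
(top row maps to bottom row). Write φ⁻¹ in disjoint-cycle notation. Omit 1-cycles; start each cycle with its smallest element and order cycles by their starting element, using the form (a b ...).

(2 5 3 9 7)(6 8)

The cycle decomposition of φ is (2 7 9 3 5)(6 8).
Reversing each cycle (and rotating so the smallest element leads) gives φ⁻¹ = (2 5 3 9 7)(6 8).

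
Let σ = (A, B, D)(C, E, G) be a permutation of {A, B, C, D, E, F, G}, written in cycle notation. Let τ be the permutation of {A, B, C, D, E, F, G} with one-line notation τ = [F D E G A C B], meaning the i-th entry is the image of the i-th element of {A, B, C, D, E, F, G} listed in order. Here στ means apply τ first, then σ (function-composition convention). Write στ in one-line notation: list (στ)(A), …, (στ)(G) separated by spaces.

(στ)(x) = σ(τ(x)). Computing each image: σ(τ(A)) = σ(F) = F, σ(τ(B)) = σ(D) = A, σ(τ(C)) = σ(E) = G, σ(τ(D)) = σ(G) = C, σ(τ(E)) = σ(A) = B, σ(τ(F)) = σ(C) = E, σ(τ(G)) = σ(B) = D.
Hence στ = [F A G C B E D].

F A G C B E D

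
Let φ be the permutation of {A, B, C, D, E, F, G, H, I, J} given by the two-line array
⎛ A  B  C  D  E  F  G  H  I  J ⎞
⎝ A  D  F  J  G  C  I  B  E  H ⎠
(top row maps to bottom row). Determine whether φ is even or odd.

even

In disjoint-cycle form the cycle lengths are 4, 3, 2, 1.
A cycle of length ℓ contributes ℓ−1 transpositions, so φ is a product of 3 + 2 + 1 = 6 transpositions — even.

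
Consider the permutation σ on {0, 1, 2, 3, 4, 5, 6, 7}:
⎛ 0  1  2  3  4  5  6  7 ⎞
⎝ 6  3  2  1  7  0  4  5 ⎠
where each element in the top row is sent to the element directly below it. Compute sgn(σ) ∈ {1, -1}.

-1

In disjoint-cycle form the cycle lengths are 5, 2, 1.
A cycle is odd iff its length is even; σ has 1 even-length cycle, so sgn(σ) = (−1)^1 and σ is odd.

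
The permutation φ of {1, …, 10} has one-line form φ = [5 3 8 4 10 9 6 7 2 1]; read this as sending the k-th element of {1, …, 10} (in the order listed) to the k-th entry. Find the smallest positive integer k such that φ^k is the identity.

6

The disjoint-cycle form of φ has cycle lengths 6, 3, 1.
The order is lcm(6, 3) = 6.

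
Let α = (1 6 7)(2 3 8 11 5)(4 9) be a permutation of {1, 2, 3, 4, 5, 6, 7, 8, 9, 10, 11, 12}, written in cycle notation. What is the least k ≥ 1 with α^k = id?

30

The cycle type of α is (5, 3, 2, 1, 1).
The order of α is the least common multiple of its cycle lengths: lcm(5, 3, 2) = 30.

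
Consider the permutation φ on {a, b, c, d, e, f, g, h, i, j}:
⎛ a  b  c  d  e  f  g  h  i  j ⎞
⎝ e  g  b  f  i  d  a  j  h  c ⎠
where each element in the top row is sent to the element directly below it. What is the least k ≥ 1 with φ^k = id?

8

Decomposing into disjoint cycles gives cycle lengths 8, 2.
The order is lcm(8, 2) = 8.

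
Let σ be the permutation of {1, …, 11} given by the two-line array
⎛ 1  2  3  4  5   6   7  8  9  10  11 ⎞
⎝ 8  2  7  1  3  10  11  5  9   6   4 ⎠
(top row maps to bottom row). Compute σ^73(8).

Tracing 8 → 5 → … returns to 8 after 7 steps, so 8 lies in a 7-cycle (1 8 5 3 7 11 4).
Since the cycle has length 7, σ^73 acts on it the same as σ^3 (73 mod 7 = 3).
Stepping 3 places around the cycle: 8 → 5 → 3 → 7.

7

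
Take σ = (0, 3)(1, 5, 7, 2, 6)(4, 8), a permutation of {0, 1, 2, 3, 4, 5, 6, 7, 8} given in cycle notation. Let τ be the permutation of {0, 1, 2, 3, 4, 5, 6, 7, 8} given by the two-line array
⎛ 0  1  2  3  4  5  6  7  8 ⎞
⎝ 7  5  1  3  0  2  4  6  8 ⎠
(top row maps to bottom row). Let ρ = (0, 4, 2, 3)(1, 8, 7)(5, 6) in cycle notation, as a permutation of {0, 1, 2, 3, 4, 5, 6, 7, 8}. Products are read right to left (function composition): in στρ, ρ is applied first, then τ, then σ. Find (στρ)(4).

Apply the permutations in order: ρ(4) = 2, then τ(2) = 1, then σ(1) = 5. So (στρ)(4) = 5.

5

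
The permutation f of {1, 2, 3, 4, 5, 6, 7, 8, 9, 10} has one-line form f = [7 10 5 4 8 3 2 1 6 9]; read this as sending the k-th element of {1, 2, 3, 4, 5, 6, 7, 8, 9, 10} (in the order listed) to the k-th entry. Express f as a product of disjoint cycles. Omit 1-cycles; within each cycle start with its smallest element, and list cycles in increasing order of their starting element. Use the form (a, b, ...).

(1, 7, 2, 10, 9, 6, 3, 5, 8)

From 1: 1 → 7 → 2 → 10 → 9 → 6 → 3 → 5 → 8 → 1, closing the cycle (1, 7, 2, 10, 9, 6, 3, 5, 8).
Repeating from the next unused element and collecting all non-trivial cycles gives (1, 7, 2, 10, 9, 6, 3, 5, 8).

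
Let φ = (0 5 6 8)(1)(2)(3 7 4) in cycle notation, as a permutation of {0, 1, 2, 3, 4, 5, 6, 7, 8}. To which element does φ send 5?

Within (0 5 6 8), 5 ↦ 6.

6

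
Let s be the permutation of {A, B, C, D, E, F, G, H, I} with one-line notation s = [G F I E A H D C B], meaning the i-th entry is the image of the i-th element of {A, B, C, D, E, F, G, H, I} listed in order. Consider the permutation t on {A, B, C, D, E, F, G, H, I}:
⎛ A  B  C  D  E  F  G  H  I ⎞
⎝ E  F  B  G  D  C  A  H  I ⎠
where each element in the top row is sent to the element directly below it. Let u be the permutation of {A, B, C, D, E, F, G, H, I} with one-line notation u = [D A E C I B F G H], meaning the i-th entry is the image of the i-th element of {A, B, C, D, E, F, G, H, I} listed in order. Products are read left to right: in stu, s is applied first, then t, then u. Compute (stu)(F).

Chase F: s(F) = H; t(H) = H; u(H) = G. Hence (stu)(F) = G.

G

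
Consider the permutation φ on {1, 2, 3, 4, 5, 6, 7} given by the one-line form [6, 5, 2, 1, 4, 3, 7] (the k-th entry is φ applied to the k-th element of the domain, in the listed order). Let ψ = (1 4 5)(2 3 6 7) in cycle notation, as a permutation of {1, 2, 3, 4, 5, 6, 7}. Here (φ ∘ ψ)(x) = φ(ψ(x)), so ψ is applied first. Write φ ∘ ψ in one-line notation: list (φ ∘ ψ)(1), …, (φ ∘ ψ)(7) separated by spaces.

(φ ∘ ψ)(x) = φ(ψ(x)). Computing each image: φ(ψ(1)) = φ(4) = 1, φ(ψ(2)) = φ(3) = 2, φ(ψ(3)) = φ(6) = 3, φ(ψ(4)) = φ(5) = 4, φ(ψ(5)) = φ(1) = 6, φ(ψ(6)) = φ(7) = 7, φ(ψ(7)) = φ(2) = 5.
Hence φ ∘ ψ = [1 2 3 4 6 7 5].

1 2 3 4 6 7 5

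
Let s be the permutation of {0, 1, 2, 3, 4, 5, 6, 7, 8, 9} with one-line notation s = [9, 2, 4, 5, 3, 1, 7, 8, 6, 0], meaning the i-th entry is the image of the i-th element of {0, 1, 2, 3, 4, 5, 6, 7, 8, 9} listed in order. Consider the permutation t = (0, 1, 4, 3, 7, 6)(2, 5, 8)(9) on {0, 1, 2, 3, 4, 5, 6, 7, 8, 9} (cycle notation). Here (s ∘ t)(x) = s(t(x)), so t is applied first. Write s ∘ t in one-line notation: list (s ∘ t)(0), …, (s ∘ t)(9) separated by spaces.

2 3 1 8 5 6 9 7 4 0

For each element, apply t then s: 0 → 1 → 2; 1 → 4 → 3; 2 → 5 → 1; 3 → 7 → 8; 4 → 3 → 5; 5 → 8 → 6; 6 → 0 → 9; 7 → 6 → 7; 8 → 2 → 4; 9 → 9 → 0.
So s ∘ t in one-line form is 2 3 1 8 5 6 9 7 4 0.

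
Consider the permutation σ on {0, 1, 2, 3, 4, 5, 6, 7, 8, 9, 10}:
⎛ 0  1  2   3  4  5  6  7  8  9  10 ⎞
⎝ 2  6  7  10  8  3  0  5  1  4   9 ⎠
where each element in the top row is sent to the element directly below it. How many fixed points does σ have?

No element satisfies σ(x) = x, so there are 0 fixed points.

0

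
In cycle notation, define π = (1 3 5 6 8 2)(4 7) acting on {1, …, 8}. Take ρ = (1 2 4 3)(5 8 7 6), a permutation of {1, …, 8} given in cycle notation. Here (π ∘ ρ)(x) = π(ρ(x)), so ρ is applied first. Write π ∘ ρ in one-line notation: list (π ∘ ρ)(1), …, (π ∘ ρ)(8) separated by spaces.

(π ∘ ρ)(x) = π(ρ(x)). Computing each image: π(ρ(1)) = π(2) = 1, π(ρ(2)) = π(4) = 7, π(ρ(3)) = π(1) = 3, π(ρ(4)) = π(3) = 5, π(ρ(5)) = π(8) = 2, π(ρ(6)) = π(5) = 6, π(ρ(7)) = π(6) = 8, π(ρ(8)) = π(7) = 4.
Hence π ∘ ρ = [1 7 3 5 2 6 8 4].

1 7 3 5 2 6 8 4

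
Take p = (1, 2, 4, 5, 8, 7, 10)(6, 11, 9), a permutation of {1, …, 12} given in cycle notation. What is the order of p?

21

The cycle type of p is (7, 3, 1, 1).
The order is lcm(7, 3) = 21.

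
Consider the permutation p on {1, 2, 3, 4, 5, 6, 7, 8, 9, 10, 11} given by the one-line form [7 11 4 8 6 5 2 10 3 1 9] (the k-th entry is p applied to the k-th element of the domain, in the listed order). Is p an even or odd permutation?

odd

In disjoint-cycle form the cycle lengths are 9, 2.
A cycle of length ℓ contributes ℓ−1 transpositions, so p is a product of 8 + 1 = 9 transpositions — odd.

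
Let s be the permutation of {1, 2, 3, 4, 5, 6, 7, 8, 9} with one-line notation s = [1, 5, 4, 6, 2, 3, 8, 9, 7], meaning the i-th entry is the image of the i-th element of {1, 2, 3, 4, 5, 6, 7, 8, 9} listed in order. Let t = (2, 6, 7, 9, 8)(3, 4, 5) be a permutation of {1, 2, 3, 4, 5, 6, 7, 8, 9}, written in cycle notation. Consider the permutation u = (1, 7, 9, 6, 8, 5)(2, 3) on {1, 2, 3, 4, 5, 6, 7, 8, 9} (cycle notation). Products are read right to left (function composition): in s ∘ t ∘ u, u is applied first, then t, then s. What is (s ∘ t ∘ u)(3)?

3

Apply the permutations in order: u(3) = 2, then t(2) = 6, then s(6) = 3. So (s ∘ t ∘ u)(3) = 3.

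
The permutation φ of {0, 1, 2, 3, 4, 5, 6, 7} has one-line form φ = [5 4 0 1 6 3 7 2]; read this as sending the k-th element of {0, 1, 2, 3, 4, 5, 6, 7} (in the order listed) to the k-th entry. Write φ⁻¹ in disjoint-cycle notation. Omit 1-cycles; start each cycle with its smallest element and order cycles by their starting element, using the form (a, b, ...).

The cycle decomposition of φ is (0, 5, 3, 1, 4, 6, 7, 2).
The inverse reverses every cycle; in canonical form, φ⁻¹ = (0, 2, 7, 6, 4, 1, 3, 5).

(0, 2, 7, 6, 4, 1, 3, 5)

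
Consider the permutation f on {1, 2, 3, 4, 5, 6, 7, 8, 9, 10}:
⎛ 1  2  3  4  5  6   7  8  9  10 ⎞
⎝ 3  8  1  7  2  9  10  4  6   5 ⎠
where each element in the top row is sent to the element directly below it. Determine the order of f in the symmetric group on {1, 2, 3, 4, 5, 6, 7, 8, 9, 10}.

6

Decomposing into disjoint cycles gives cycle lengths 6, 2, 2.
The order of f is the least common multiple of its cycle lengths: lcm(6, 2, 2) = 6.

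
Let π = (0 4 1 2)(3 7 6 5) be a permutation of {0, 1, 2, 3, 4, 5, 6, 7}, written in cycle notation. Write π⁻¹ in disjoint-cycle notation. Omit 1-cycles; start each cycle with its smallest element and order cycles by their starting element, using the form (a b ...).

(0 2 1 4)(3 5 6 7)

Inverting a permutation written in cycle notation just reverses the order within every cycle.
After reversing and putting each cycle's least element first, π⁻¹ = (0 2 1 4)(3 5 6 7).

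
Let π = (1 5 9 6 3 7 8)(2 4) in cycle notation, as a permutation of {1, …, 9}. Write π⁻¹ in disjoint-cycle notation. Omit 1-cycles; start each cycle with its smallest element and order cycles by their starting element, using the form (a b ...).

Inverting a permutation written in cycle notation just reverses the order within every cycle.
Reversing each cycle of π and rotating so the smallest element leads gives (1 8 7 3 6 9 5)(2 4).

(1 8 7 3 6 9 5)(2 4)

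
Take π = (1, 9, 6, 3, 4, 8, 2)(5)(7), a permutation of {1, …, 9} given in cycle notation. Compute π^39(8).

6

8 lies in the 7-cycle (1, 9, 6, 3, 4, 8, 2).
Powers repeat with period 7 on this cycle, and 39 mod 7 = 4, so π^39(8) = π^4(8).
Advancing 4 steps from 8: 8 → 2 → 1 → 9 → 6.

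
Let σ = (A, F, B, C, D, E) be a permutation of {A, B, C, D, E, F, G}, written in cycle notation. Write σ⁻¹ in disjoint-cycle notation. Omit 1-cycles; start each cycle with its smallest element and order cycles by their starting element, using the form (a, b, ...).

(A, E, D, C, B, F)

If σ sends a → b within a cycle, σ⁻¹ sends b → a; equivalently, reverse each cycle.
After reversing and putting each cycle's least element first, σ⁻¹ = (A, E, D, C, B, F).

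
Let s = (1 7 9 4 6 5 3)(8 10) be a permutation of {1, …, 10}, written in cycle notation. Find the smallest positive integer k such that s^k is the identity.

The disjoint cycles have lengths 7, 2, 1.
The order is lcm(7, 2) = 14.

14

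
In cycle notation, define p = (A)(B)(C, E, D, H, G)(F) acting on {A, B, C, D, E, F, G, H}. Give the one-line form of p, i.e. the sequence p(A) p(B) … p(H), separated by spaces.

A B E H D F C G

Image by image: A↦A, B↦B, C↦E, D↦H, E↦D, F↦F, G↦C, H↦G.
Listing these in domain order gives A B E H D F C G.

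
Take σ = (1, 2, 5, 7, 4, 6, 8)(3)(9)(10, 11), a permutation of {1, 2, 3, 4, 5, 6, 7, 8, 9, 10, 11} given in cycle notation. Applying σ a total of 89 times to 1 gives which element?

6

1 lies in the 7-cycle (1, 2, 5, 7, 4, 6, 8).
Powers repeat with period 7 on this cycle, and 89 mod 7 = 5, so σ^89(1) = σ^5(1).
Advancing 5 steps from 1: 1 → 2 → 5 → 7 → 4 → 6.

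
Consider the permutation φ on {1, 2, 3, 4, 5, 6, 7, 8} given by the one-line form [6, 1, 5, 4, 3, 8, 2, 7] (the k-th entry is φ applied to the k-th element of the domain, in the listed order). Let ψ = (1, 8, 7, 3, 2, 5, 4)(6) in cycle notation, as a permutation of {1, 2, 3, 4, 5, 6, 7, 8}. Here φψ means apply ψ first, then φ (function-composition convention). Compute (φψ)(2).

3

(φψ)(2) = φ(ψ(2)). ψ(2) = 5, then φ(5) = 3. So (φψ)(2) = 3.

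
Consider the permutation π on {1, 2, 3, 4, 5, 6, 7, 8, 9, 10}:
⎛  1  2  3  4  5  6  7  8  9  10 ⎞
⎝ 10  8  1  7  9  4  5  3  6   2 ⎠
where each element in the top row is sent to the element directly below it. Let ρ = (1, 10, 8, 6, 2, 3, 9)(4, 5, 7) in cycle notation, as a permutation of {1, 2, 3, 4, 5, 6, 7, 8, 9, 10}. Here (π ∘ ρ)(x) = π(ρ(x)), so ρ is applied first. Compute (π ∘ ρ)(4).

9

(π ∘ ρ)(4) = π(ρ(4)). ρ(4) = 5, then π(5) = 9. So (π ∘ ρ)(4) = 9.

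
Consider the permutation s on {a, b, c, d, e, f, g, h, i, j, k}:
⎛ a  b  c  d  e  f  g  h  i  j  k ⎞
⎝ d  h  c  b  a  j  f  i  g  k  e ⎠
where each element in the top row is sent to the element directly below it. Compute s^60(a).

a

Tracing a → d → … returns to a after 10 steps, so a lies in a 10-cycle (a, d, b, h, i, g, f, j, k, e).
On a 10-cycle, s^10 is the identity, so s^60 = s^0 there (60 ≡ 0 mod 10).
So s^60(a) = a.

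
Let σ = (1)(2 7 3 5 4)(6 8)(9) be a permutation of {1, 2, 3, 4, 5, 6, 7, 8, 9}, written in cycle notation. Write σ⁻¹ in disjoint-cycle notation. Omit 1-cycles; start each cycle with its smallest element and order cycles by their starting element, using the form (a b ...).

(2 4 5 3 7)(6 8)

The inverse reverses each cycle.
Reversing each cycle of σ and rotating so the smallest element leads gives (2 4 5 3 7)(6 8).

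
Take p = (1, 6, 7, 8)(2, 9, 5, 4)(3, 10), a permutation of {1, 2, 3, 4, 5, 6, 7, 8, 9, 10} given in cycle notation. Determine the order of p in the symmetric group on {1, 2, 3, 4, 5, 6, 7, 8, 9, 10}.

4

The disjoint cycles have lengths 4, 4, 2.
The order of p is the least common multiple of its cycle lengths: lcm(4, 4, 2) = 4.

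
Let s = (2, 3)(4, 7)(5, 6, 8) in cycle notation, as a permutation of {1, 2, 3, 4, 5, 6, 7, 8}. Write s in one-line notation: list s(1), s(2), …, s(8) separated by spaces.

1 3 2 7 6 8 4 5

Each element maps to the next entry in its cycle (wrapping to the front): 1↦1, 2↦3, 3↦2, 4↦7, 5↦6, 6↦8, 7↦4, 8↦5.
So the one-line form is 1 3 2 7 6 8 4 5.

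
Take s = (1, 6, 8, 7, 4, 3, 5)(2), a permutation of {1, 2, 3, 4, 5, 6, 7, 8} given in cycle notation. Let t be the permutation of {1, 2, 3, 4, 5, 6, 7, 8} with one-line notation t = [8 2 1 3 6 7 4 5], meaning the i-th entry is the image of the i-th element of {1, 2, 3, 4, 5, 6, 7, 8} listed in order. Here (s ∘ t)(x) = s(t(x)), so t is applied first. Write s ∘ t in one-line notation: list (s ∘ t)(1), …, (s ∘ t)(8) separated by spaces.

7 2 6 5 8 4 3 1

(s ∘ t)(x) = s(t(x)). Computing each image: s(t(1)) = s(8) = 7, s(t(2)) = s(2) = 2, s(t(3)) = s(1) = 6, s(t(4)) = s(3) = 5, s(t(5)) = s(6) = 8, s(t(6)) = s(7) = 4, s(t(7)) = s(4) = 3, s(t(8)) = s(5) = 1.
Hence s ∘ t = [7 2 6 5 8 4 3 1].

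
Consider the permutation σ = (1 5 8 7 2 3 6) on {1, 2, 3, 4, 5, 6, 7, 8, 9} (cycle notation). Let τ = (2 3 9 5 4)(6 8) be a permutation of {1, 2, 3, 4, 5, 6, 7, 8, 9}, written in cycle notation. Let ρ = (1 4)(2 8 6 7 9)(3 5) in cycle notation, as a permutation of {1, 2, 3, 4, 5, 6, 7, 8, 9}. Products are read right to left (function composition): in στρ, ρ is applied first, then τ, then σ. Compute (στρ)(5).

9

Chase 5: ρ(5) = 3; τ(3) = 9; σ(9) = 9. Hence (στρ)(5) = 9.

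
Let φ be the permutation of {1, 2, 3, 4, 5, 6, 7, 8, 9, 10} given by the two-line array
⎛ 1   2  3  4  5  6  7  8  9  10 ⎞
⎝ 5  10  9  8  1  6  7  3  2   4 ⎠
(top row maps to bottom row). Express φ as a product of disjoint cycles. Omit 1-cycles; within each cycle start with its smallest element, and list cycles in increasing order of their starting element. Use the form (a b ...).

(1 5)(2 10 4 8 3 9)

From 1: 1 → 5 → 1, closing the cycle (1 5).
Continuing from each remaining unvisited element yields (1 5)(2 10 4 8 3 9).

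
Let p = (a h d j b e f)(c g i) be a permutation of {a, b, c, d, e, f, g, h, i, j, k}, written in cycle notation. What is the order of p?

The cycle type of p is (7, 3, 1).
Since disjoint cycles commute, ord(p) = lcm(7, 3) = 21.

21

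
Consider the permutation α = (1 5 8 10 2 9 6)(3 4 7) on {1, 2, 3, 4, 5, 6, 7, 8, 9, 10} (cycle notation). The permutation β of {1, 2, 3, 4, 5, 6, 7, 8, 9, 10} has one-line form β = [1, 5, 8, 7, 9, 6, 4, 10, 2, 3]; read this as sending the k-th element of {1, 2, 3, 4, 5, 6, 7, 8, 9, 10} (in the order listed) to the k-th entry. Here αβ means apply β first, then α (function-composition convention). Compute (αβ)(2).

8

First apply β: β(2) = 5, then α(5) = 8. Thus (αβ)(2) = 8.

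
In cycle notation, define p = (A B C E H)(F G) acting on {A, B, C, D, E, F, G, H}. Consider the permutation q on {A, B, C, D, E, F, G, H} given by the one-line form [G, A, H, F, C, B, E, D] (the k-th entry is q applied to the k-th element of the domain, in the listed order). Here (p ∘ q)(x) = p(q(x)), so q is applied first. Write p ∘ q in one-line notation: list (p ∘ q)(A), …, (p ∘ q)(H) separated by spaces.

For each element, apply q then p: A → G → F; B → A → B; C → H → A; D → F → G; E → C → E; F → B → C; G → E → H; H → D → D.
Collecting the images, p ∘ q = [F B A G E C H D].

F B A G E C H D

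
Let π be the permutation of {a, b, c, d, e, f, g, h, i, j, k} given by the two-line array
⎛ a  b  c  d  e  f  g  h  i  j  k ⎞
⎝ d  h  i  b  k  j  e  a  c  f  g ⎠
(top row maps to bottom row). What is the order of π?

12

Writing π as disjoint cycles, the cycle lengths are 4, 3, 2, 2.
Since disjoint cycles commute, ord(π) = lcm(4, 3, 2, 2) = 12.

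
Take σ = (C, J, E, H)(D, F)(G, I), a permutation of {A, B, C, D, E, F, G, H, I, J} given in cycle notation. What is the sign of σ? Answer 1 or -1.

-1

The cycle lengths are 4, 2, 2, 1, 1.
A cycle of length ℓ contributes ℓ−1 transpositions, so σ is a product of 3 + 1 + 1 = 5 transpositions — odd.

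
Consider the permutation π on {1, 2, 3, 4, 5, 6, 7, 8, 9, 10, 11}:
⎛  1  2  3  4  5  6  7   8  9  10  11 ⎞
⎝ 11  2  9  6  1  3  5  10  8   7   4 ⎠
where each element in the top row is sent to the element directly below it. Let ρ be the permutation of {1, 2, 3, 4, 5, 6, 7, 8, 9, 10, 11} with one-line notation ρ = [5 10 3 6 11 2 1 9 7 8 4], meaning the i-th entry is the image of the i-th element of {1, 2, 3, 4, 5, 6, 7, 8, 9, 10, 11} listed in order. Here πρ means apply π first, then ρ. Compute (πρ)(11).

(πρ)(11) = ρ(π(11)). π(11) = 4, then ρ(4) = 6. So (πρ)(11) = 6.

6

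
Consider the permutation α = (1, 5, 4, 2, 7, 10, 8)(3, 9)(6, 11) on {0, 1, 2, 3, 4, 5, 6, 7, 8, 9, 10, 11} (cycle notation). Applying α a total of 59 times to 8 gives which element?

8 lies in the 7-cycle (1, 5, 4, 2, 7, 10, 8).
Powers repeat with period 7 on this cycle, and 59 mod 7 = 3, so α^59(8) = α^3(8).
Advancing 3 steps from 8: 8 → 1 → 5 → 4.

4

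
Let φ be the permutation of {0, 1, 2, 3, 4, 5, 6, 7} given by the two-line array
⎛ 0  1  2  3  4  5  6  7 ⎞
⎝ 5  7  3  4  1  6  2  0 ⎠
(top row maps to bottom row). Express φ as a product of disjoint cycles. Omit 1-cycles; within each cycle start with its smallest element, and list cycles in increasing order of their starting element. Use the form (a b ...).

From 0: 0 → 5 → 6 → 2 → 3 → 4 → 1 → 7 → 0, closing the cycle (0 5 6 2 3 4 1 7).
Repeating from the next unused element and collecting all non-trivial cycles gives (0 5 6 2 3 4 1 7).

(0 5 6 2 3 4 1 7)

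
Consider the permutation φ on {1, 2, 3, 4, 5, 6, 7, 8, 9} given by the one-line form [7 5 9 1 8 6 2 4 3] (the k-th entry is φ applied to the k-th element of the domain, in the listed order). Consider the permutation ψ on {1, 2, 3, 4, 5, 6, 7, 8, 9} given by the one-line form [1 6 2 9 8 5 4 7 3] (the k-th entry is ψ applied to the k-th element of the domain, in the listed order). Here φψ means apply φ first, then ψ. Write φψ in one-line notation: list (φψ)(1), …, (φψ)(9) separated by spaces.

For each element, apply φ then ψ: 1 → 7 → 4; 2 → 5 → 8; 3 → 9 → 3; 4 → 1 → 1; 5 → 8 → 7; 6 → 6 → 5; 7 → 2 → 6; 8 → 4 → 9; 9 → 3 → 2.
Collecting the images, φψ = [4 8 3 1 7 5 6 9 2].

4 8 3 1 7 5 6 9 2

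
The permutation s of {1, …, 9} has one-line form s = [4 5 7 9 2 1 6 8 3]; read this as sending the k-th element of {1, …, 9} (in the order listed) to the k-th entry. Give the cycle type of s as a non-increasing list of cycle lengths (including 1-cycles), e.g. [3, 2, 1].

The disjoint cycles are (1, 4, 9, 3, 7, 6)(2, 5)(8), with lengths 6, 2, 1 in non-increasing order.

[6, 2, 1]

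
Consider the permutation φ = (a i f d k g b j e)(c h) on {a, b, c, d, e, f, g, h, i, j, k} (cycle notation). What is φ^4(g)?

g lies in the 9-cycle (a i f d k g b j e).
Stepping 4 places around the cycle: g → b → j → e → a.

a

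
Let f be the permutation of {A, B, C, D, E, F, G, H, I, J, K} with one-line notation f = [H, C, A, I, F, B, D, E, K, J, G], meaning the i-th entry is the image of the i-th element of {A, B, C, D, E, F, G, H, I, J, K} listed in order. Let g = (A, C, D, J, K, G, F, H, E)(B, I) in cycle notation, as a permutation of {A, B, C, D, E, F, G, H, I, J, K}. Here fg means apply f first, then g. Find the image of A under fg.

E

f(A) = H, then g(H) = E; composing gives (fg)(A) = E.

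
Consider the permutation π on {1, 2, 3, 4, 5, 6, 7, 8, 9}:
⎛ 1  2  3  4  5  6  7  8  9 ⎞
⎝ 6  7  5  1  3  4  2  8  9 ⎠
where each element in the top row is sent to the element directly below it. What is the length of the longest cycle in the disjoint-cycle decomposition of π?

Decomposing into disjoint cycles gives (1, 6, 4)(2, 7)(3, 5); the longest has length 3.

3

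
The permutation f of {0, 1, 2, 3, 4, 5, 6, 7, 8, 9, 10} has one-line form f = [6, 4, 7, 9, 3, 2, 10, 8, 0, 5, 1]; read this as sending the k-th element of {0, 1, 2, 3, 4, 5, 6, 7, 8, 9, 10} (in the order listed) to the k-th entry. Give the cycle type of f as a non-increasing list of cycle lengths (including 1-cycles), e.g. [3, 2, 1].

The disjoint cycles are (0, 6, 10, 1, 4, 3, 9, 5, 2, 7, 8), with lengths 11 in non-increasing order.

[11]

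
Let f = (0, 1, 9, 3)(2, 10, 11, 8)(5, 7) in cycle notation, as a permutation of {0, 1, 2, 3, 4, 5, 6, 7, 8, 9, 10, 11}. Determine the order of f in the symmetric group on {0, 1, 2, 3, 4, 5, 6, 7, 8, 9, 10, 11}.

The cycle type of f is (4, 4, 2, 1, 1).
Since disjoint cycles commute, ord(f) = lcm(4, 4, 2) = 4.

4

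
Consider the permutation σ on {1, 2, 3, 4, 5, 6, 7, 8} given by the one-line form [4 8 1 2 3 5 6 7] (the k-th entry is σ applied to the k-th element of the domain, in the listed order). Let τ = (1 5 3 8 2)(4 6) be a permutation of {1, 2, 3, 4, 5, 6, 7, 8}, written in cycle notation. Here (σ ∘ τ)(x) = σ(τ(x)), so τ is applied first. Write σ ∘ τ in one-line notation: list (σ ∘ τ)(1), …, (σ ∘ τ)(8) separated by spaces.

3 4 7 5 1 2 6 8

Chase each element through τ then σ: 1 → 5 → 3; 2 → 1 → 4; 3 → 8 → 7; 4 → 6 → 5; 5 → 3 → 1; 6 → 4 → 2; 7 → 7 → 6; 8 → 2 → 8.
So σ ∘ τ in one-line form is 3 4 7 5 1 2 6 8.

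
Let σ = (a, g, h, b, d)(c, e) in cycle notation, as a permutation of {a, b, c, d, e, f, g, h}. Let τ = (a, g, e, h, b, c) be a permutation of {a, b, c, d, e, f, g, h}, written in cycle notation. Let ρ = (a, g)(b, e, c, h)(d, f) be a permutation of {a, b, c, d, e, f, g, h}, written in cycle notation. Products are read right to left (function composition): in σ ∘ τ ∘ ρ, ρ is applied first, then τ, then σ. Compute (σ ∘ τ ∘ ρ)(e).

g

Chase e: ρ(e) = c; τ(c) = a; σ(a) = g. Hence (σ ∘ τ ∘ ρ)(e) = g.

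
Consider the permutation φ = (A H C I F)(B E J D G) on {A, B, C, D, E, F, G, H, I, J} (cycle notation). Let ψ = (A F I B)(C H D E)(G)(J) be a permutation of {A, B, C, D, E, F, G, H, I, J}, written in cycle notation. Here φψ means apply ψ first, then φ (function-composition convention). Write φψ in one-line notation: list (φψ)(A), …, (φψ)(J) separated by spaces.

(φψ)(x) = φ(ψ(x)). Computing each image: φ(ψ(A)) = φ(F) = A, φ(ψ(B)) = φ(A) = H, φ(ψ(C)) = φ(H) = C, φ(ψ(D)) = φ(E) = J, φ(ψ(E)) = φ(C) = I, φ(ψ(F)) = φ(I) = F, φ(ψ(G)) = φ(G) = B, φ(ψ(H)) = φ(D) = G, φ(ψ(I)) = φ(B) = E, φ(ψ(J)) = φ(J) = D.
Hence φψ = [A H C J I F B G E D].

A H C J I F B G E D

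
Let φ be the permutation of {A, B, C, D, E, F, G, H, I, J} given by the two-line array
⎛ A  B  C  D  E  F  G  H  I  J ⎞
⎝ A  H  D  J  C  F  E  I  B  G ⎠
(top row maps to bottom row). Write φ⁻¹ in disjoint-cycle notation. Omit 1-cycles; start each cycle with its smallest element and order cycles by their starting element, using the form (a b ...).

(B I H)(C E G J D)

First write φ in disjoint cycles: (B H I)(C D J G E).
Reversing each cycle (and rotating so the smallest element leads) gives φ⁻¹ = (B I H)(C E G J D).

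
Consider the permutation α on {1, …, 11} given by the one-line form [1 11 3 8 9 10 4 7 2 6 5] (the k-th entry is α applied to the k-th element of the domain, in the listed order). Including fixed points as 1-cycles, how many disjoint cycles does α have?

5

The cycle decomposition is (1)(2, 11, 5, 9)(3)(4, 8, 7)(6, 10), which has 5 cycles (counting 1-cycles).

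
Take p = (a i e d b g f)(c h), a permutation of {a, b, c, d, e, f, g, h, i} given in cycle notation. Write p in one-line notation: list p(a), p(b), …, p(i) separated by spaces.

i g h b d a f c e

Each element maps to the next entry in its cycle (wrapping to the front): a↦i, b↦g, c↦h, d↦b, e↦d, f↦a, g↦f, h↦c, i↦e.
So the one-line form is i g h b d a f c e.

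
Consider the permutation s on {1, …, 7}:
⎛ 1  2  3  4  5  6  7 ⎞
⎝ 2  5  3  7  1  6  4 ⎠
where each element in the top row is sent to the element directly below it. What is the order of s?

Writing s as disjoint cycles, the cycle lengths are 3, 2, 1, 1.
The order is lcm(3, 2) = 6.

6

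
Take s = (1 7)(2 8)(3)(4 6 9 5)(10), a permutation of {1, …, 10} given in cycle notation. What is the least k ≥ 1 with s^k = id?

The cycle type of s is (4, 2, 2, 1, 1).
Since disjoint cycles commute, ord(s) = lcm(4, 2, 2) = 4.

4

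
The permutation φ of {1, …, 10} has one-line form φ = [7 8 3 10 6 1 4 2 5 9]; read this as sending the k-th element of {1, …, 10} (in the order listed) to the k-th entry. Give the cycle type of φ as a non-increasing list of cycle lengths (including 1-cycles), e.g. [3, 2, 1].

The disjoint cycles are (1 7 4 10 9 5 6)(2 8)(3), with lengths 7, 2, 1 in non-increasing order.

[7, 2, 1]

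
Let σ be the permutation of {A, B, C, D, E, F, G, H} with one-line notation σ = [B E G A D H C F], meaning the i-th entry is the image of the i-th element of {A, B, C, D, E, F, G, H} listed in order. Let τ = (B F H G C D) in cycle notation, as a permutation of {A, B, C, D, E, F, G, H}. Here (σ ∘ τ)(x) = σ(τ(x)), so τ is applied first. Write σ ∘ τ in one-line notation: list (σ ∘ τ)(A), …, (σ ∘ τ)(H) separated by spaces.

B H A E D F G C

Chase each element through τ then σ: A → A → B; B → F → H; C → D → A; D → B → E; E → E → D; F → H → F; G → C → G; H → G → C.
Collecting the images, σ ∘ τ = [B H A E D F G C].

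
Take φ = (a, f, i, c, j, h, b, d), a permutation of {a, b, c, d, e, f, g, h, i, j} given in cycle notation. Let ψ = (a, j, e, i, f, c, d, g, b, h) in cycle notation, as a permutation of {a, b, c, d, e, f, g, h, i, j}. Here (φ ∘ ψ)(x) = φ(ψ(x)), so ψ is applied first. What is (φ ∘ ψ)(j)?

First apply ψ: ψ(j) = e, then φ(e) = e. Thus (φ ∘ ψ)(j) = e.

e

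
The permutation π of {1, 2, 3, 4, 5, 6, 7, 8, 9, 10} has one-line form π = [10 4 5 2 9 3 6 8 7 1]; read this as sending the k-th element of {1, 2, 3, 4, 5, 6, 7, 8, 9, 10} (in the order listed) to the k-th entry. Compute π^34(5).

Tracing 5 → 9 → … returns to 5 after 5 steps, so 5 lies in a 5-cycle (3, 5, 9, 7, 6).
On a 5-cycle, π^5 is the identity, so π^34 = π^4 there (34 ≡ 4 mod 5).
Advancing 4 steps from 5: 5 → 9 → 7 → 6 → 3.

3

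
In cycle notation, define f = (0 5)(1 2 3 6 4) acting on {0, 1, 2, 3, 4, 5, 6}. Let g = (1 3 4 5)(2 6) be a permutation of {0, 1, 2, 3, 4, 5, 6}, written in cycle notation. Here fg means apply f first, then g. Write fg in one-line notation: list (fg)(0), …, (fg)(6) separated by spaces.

1 6 4 2 3 0 5

Chase each element through f then g: 0 → 5 → 1; 1 → 2 → 6; 2 → 3 → 4; 3 → 6 → 2; 4 → 1 → 3; 5 → 0 → 0; 6 → 4 → 5.
So fg in one-line form is 1 6 4 2 3 0 5.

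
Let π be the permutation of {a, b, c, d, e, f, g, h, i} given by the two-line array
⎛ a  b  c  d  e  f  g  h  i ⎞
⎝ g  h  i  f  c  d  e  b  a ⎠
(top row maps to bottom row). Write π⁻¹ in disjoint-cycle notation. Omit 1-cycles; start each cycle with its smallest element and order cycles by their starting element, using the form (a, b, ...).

The cycle decomposition of π is (a, g, e, c, i)(b, h)(d, f).
The inverse reverses every cycle; in canonical form, π⁻¹ = (a, i, c, e, g)(b, h)(d, f).

(a, i, c, e, g)(b, h)(d, f)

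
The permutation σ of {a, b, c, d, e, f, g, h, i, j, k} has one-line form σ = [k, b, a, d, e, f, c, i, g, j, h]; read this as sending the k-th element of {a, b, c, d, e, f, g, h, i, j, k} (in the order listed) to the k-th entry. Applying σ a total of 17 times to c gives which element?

Tracing c → a → … returns to c after 6 steps, so c lies in a 6-cycle (a k h i g c).
On a 6-cycle, σ^6 is the identity, so σ^17 = σ^5 there (17 ≡ 5 mod 6).
Advancing 5 steps from c: c → a → k → h → i → g.

g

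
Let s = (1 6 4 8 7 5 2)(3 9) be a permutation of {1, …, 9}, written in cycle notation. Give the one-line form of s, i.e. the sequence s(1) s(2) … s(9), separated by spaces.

Each element maps to the next entry in its cycle (wrapping to the front): 1↦6, 2↦1, 3↦9, 4↦8, 5↦2, 6↦4, 7↦5, 8↦7, 9↦3.
So the one-line form is 6 1 9 8 2 4 5 7 3.

6 1 9 8 2 4 5 7 3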